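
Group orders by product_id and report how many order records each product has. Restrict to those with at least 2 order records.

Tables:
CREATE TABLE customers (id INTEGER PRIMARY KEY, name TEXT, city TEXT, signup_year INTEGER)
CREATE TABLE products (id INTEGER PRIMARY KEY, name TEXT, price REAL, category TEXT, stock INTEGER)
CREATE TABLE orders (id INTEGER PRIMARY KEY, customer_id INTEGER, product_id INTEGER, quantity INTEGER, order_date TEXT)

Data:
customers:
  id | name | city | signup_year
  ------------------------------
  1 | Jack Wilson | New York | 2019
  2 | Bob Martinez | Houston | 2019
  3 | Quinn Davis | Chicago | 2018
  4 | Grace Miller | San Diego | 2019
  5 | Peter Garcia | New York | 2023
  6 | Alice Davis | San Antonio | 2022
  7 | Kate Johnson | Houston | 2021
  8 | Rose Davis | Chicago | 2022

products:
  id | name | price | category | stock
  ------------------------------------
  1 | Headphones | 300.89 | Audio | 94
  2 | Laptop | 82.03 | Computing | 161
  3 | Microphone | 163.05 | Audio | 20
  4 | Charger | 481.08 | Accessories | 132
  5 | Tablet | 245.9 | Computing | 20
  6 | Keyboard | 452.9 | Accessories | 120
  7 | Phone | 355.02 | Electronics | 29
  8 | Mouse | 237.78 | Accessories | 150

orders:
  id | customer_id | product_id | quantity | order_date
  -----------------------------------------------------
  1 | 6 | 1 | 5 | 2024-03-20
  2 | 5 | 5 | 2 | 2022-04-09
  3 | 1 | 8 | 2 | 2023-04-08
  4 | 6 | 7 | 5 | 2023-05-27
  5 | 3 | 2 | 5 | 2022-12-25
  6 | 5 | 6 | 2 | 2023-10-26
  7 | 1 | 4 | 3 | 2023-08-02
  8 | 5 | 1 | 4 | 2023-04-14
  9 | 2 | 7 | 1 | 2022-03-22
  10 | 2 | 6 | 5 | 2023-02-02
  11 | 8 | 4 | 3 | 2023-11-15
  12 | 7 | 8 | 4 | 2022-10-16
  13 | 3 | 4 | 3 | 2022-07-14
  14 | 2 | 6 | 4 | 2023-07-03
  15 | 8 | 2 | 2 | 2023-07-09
SELECT product_id, COUNT(*) AS order_count FROM orders GROUP BY product_id HAVING COUNT(*) >= 2

Execution result:
product_id | order_count
1 | 2
2 | 2
4 | 3
6 | 3
7 | 2
8 | 2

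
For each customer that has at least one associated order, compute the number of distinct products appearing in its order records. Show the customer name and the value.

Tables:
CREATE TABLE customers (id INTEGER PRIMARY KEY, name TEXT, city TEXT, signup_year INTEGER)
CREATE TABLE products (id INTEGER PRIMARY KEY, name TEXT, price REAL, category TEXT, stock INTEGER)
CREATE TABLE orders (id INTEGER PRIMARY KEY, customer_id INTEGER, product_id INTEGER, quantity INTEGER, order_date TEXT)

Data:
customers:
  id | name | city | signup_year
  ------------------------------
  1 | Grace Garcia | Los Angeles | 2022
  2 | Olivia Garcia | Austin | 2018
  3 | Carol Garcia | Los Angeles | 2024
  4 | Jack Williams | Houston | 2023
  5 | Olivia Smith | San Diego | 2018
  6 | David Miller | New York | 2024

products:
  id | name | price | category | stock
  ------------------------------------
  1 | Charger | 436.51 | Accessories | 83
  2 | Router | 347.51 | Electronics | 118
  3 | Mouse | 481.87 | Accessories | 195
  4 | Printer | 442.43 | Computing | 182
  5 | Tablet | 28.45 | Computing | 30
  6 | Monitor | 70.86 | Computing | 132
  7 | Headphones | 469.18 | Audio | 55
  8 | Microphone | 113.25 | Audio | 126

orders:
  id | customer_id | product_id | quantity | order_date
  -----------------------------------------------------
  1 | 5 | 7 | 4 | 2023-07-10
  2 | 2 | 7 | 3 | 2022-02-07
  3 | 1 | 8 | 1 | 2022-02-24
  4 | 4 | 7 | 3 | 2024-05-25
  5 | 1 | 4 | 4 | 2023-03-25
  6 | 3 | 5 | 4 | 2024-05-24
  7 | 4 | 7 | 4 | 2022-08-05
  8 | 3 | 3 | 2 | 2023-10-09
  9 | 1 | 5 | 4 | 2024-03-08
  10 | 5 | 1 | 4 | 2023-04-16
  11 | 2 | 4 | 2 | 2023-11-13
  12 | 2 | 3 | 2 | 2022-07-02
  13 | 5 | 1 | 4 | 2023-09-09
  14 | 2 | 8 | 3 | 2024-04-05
SELECT p.name, COUNT(DISTINCT c.product_id) AS distinct_product_count FROM orders c JOIN customers p ON c.customer_id = p.id GROUP BY p.id, p.name

Execution result:
name | distinct_product_count
Grace Garcia | 3
Olivia Garcia | 4
Carol Garcia | 2
Jack Williams | 1
Olivia Smith | 2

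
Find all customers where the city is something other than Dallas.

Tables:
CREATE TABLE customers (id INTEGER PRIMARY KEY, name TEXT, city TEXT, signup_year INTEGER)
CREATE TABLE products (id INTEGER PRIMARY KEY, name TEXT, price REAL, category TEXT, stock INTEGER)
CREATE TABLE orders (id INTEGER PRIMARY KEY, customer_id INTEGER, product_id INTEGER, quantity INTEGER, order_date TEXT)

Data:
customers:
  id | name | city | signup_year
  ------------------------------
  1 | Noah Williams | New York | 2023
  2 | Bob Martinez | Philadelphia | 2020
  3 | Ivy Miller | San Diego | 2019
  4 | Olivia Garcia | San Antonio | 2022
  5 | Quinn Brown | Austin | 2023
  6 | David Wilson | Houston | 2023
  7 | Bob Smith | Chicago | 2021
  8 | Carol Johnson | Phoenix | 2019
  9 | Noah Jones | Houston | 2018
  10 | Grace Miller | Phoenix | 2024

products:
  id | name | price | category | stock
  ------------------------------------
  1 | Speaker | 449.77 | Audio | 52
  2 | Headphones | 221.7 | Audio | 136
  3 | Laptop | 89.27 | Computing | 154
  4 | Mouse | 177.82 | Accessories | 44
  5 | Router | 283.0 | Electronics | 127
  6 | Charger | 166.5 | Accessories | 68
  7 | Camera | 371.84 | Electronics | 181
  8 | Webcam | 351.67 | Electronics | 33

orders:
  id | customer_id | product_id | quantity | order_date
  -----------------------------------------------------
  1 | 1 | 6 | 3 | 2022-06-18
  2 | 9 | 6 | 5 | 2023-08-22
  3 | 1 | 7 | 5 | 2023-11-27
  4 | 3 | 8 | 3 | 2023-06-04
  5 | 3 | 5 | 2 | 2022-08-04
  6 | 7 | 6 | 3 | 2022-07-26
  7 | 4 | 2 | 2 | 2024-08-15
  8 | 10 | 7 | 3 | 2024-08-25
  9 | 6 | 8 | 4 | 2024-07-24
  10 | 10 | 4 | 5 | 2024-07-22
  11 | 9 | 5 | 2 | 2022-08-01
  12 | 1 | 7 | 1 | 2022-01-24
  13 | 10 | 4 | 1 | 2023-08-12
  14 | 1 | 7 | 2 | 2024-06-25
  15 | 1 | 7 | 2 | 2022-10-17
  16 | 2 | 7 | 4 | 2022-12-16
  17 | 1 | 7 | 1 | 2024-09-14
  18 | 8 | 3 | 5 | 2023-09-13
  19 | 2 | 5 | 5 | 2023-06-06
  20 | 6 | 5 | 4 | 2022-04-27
SELECT name, city FROM customers WHERE city <> 'Dallas'

Execution result:
name | city
Noah Williams | New York
Bob Martinez | Philadelphia
Ivy Miller | San Diego
Olivia Garcia | San Antonio
Quinn Brown | Austin
David Wilson | Houston
Bob Smith | Chicago
Carol Johnson | Phoenix
Noah Jones | Houston
Grace Miller | Phoenix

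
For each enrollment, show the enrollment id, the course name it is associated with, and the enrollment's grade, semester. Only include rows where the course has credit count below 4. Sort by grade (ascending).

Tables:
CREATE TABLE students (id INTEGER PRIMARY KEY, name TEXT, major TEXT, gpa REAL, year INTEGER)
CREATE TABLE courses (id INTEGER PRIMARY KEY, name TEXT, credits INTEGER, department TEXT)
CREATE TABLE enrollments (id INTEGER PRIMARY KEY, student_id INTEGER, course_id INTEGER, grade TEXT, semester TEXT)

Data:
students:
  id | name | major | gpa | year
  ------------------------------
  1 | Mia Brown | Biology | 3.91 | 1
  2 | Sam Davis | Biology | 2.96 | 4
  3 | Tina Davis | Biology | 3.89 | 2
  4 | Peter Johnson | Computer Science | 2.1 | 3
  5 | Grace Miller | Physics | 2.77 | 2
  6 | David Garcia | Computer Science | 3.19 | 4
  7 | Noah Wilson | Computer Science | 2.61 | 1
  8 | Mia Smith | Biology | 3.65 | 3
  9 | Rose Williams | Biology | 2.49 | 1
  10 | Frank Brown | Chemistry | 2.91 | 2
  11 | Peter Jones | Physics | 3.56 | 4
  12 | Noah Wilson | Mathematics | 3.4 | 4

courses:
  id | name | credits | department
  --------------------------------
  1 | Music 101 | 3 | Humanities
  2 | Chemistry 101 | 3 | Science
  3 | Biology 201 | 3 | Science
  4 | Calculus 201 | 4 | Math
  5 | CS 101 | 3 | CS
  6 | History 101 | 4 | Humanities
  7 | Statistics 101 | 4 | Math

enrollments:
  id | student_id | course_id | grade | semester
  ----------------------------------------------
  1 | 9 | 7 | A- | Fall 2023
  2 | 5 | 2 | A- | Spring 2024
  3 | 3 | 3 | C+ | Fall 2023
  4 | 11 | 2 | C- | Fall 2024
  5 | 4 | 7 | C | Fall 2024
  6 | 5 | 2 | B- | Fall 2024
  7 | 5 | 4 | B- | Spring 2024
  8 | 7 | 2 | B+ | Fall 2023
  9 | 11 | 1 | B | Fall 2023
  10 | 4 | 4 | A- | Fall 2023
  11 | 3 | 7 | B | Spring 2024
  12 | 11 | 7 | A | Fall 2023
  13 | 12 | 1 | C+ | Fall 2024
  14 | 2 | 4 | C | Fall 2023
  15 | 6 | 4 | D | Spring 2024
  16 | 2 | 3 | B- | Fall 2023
SELECT c.id, p.name AS course, c.grade, c.semester FROM enrollments c JOIN courses p ON c.course_id = p.id WHERE p.credits < 4 ORDER BY c.grade ASC

Execution result:
id | course | grade | semester
2 | Chemistry 101 | A- | Spring 2024
9 | Music 101 | B | Fall 2023
8 | Chemistry 101 | B+ | Fall 2023
6 | Chemistry 101 | B- | Fall 2024
16 | Biology 201 | B- | Fall 2023
3 | Biology 201 | C+ | Fall 2023
13 | Music 101 | C+ | Fall 2024
4 | Chemistry 101 | C- | Fall 2024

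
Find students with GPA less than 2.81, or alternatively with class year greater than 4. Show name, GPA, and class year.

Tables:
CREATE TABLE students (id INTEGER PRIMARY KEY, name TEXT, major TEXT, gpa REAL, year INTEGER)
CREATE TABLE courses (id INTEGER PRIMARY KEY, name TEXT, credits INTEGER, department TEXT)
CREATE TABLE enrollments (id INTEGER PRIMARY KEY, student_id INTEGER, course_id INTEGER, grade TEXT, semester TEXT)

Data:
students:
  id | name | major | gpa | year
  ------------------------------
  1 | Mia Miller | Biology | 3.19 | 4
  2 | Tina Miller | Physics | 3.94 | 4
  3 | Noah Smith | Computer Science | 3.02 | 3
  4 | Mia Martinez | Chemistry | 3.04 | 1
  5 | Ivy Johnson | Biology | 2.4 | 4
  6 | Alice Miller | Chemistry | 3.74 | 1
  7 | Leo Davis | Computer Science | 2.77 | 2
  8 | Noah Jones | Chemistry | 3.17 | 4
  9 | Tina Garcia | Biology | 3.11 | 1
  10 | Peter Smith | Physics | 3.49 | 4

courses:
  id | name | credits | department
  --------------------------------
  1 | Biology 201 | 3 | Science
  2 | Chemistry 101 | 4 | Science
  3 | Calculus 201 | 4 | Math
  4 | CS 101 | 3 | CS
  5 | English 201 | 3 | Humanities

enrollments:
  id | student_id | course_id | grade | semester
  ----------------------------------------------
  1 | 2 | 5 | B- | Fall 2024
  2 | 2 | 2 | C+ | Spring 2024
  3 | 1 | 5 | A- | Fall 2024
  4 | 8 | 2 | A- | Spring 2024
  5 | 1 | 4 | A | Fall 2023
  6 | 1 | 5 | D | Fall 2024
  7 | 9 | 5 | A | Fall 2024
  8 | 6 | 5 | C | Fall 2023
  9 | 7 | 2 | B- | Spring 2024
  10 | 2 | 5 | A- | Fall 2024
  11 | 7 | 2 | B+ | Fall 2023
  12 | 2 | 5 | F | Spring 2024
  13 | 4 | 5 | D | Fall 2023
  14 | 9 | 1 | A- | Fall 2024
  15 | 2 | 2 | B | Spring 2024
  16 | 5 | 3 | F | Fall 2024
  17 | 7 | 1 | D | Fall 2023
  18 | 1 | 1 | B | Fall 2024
SELECT name, gpa, year FROM students WHERE gpa < 2.81 OR year > 4

Execution result:
name | gpa | year
Ivy Johnson | 2.40 | 4
Leo Davis | 2.77 | 2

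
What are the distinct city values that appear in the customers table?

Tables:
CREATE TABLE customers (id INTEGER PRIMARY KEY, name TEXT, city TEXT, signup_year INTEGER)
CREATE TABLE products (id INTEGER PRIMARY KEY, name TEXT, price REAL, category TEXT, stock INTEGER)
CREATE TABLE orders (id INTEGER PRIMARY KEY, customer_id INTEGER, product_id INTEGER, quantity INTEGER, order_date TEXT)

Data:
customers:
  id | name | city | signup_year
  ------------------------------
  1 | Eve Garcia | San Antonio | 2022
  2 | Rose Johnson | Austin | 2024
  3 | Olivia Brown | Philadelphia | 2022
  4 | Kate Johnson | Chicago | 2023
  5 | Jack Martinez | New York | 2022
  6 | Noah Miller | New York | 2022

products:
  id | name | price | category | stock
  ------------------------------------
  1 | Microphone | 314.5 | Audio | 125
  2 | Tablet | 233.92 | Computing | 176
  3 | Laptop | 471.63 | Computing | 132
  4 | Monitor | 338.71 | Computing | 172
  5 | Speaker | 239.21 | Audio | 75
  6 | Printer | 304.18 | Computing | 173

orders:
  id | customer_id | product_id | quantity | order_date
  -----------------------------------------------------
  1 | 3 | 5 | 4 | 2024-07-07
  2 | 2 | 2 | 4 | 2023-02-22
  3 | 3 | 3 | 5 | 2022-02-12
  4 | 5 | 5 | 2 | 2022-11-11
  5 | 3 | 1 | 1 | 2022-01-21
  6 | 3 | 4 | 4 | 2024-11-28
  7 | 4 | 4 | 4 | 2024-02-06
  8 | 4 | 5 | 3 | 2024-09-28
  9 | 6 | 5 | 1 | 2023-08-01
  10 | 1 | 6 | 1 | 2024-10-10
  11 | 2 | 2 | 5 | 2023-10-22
SELECT DISTINCT city FROM customers

Execution result:
city
San Antonio
Austin
Philadelphia
Chicago
New York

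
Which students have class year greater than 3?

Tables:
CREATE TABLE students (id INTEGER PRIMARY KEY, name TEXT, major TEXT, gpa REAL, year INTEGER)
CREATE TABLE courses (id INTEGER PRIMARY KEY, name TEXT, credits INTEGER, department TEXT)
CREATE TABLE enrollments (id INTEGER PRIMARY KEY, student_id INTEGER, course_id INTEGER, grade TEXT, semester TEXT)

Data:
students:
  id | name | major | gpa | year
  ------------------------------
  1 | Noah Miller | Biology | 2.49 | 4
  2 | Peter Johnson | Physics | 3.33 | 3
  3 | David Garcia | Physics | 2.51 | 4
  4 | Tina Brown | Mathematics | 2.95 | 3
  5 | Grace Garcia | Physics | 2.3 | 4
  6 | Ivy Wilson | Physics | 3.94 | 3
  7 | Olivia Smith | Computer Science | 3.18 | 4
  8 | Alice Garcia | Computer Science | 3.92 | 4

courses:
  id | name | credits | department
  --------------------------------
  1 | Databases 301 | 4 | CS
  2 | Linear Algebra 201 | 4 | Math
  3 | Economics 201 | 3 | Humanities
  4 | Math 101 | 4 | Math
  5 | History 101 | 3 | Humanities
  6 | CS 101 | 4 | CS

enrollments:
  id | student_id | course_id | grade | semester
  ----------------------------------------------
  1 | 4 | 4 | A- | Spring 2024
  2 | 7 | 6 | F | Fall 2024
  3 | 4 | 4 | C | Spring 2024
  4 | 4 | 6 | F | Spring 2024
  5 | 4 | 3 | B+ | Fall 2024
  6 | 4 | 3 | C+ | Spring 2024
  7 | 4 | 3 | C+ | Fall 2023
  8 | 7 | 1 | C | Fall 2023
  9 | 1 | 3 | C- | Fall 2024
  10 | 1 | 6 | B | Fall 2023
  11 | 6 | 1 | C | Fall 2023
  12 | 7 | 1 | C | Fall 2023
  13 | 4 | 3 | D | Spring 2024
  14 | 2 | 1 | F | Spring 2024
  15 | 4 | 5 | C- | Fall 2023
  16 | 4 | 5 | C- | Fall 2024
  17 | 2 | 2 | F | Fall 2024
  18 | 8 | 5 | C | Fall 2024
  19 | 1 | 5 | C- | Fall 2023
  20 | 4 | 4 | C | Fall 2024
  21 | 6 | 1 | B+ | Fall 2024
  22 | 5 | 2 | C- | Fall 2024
SELECT name, year FROM students WHERE year > 3

Execution result:
name | year
Noah Miller | 4
David Garcia | 4
Grace Garcia | 4
Olivia Smith | 4
Alice Garcia | 4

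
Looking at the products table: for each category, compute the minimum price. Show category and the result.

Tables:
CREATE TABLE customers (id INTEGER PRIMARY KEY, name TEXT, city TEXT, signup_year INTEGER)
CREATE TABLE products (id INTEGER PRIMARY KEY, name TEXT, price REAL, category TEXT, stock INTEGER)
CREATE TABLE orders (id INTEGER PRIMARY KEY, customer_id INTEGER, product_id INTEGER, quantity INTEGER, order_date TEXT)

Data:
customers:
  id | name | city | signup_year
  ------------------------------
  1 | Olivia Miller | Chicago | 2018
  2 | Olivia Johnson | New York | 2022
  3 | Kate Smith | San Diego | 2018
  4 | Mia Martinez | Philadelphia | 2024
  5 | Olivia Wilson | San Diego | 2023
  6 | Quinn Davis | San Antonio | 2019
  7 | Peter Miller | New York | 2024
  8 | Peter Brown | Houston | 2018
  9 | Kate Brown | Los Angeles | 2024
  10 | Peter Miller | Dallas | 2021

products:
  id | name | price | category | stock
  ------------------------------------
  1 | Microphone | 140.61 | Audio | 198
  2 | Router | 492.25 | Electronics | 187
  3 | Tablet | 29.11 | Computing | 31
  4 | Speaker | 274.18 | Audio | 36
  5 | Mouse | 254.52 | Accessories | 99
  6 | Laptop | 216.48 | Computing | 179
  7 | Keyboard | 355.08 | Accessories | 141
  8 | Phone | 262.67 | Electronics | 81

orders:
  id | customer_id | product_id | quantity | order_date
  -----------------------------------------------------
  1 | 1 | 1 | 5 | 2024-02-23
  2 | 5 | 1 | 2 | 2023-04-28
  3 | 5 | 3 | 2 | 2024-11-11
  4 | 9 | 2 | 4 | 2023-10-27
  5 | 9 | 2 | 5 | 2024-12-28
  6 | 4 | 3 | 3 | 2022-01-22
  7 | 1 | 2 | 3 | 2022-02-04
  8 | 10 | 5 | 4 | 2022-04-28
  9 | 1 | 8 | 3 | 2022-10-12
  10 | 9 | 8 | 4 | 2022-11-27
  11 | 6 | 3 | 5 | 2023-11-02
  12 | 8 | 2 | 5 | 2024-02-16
SELECT category, MIN(price) AS min_price FROM products GROUP BY category

Execution result:
category | min_price
Accessories | 254.52
Audio | 140.61
Computing | 29.11
Electronics | 262.67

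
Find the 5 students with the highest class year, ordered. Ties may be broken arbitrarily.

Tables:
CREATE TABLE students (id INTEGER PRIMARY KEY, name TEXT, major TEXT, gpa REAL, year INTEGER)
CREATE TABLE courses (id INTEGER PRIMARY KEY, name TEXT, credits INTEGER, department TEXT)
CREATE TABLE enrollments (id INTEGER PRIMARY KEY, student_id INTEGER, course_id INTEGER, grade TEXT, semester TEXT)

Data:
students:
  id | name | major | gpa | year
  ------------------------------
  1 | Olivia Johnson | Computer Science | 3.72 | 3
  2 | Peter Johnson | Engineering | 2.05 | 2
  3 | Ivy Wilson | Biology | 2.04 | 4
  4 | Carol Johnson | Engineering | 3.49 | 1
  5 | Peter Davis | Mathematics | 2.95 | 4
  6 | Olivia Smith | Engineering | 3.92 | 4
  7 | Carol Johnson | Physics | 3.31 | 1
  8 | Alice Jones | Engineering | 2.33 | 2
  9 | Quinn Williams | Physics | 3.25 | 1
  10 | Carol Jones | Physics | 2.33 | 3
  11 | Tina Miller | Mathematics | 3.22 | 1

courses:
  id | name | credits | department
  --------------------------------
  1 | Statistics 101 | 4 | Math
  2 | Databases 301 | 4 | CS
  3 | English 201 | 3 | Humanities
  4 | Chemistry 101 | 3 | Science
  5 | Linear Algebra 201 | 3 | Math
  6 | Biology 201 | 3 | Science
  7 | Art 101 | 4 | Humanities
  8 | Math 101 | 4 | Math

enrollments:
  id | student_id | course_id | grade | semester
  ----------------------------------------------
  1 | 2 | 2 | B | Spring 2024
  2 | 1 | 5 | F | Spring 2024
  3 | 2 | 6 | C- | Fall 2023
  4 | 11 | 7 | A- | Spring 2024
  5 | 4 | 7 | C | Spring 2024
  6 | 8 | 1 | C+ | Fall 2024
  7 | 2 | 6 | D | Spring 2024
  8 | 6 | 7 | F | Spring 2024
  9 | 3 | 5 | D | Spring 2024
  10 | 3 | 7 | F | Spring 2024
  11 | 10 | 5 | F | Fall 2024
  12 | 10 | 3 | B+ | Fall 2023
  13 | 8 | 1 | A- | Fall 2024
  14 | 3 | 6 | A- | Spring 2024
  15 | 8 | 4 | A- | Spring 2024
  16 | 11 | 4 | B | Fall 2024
SELECT name, year FROM students ORDER BY year DESC LIMIT 5

Execution result:
name | year
Ivy Wilson | 4
Peter Davis | 4
Olivia Smith | 4
Olivia Johnson | 3
Carol Jones | 3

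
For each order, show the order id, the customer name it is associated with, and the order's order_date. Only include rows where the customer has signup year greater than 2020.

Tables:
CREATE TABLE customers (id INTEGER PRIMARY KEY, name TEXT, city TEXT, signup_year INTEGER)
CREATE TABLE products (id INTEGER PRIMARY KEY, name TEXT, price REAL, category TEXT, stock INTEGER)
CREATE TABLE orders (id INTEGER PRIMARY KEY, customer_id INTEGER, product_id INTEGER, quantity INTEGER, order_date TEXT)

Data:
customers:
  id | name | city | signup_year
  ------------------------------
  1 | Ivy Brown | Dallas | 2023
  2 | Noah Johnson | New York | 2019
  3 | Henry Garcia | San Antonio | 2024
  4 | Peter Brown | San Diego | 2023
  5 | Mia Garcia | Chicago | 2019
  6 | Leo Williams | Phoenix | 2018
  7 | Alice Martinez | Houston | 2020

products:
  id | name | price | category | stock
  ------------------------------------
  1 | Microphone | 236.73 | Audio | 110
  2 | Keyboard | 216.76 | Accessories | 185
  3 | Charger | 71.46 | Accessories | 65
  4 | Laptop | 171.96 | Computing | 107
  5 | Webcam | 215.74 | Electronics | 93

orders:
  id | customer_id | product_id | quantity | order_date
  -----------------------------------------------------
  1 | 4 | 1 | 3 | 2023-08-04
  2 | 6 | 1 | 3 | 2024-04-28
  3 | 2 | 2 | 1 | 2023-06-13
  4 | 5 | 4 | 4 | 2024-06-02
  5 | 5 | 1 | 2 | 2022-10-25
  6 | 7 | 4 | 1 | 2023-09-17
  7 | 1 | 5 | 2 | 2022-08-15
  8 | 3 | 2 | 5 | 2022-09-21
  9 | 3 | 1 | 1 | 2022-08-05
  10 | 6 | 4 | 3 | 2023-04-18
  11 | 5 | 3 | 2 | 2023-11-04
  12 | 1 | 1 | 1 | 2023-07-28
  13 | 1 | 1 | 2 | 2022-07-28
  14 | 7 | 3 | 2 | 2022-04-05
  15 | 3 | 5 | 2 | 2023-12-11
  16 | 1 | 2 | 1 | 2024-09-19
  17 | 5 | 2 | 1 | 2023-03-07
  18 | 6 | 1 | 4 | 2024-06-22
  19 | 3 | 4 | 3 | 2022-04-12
SELECT c.id, p.name AS customer, c.order_date FROM orders c JOIN customers p ON c.customer_id = p.id WHERE p.signup_year > 2020

Execution result:
id | customer | order_date
1 | Peter Brown | 2023-08-04
7 | Ivy Brown | 2022-08-15
8 | Henry Garcia | 2022-09-21
9 | Henry Garcia | 2022-08-05
12 | Ivy Brown | 2023-07-28
13 | Ivy Brown | 2022-07-28
15 | Henry Garcia | 2023-12-11
16 | Ivy Brown | 2024-09-19
19 | Henry Garcia | 2022-04-12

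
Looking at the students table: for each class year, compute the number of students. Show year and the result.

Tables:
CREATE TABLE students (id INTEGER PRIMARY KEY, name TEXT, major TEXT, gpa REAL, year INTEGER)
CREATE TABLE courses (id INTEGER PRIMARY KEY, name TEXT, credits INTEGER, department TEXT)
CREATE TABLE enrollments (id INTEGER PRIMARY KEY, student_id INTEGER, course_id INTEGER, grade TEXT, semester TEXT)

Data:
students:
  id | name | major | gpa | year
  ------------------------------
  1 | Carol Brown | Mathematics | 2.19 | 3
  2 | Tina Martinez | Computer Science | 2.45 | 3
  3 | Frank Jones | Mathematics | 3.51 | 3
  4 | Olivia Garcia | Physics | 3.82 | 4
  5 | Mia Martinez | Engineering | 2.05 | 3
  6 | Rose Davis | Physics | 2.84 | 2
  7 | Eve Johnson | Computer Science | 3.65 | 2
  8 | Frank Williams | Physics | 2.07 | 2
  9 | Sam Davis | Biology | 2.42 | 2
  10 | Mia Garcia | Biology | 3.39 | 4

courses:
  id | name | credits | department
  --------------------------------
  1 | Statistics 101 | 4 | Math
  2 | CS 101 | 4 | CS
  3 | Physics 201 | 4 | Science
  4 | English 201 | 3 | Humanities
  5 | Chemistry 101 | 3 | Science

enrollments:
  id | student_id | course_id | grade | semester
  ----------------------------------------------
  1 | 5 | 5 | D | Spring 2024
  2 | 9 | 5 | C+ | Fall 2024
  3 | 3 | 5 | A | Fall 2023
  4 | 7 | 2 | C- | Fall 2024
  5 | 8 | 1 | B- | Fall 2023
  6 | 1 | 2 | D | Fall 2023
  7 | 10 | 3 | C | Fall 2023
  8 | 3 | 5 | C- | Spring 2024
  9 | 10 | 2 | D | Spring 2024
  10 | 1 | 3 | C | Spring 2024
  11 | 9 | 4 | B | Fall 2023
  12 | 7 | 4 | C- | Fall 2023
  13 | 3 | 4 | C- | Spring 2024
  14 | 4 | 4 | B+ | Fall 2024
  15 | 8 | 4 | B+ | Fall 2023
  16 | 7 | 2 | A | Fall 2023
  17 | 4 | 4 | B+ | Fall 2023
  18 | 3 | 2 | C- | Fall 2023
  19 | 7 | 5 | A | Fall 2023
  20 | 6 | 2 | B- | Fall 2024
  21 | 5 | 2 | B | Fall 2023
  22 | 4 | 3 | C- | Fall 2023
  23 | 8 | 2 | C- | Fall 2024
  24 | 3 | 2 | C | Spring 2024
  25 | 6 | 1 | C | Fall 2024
SELECT year, COUNT(*) AS n FROM students GROUP BY year

Execution result:
year | n
2 | 4
3 | 4
4 | 2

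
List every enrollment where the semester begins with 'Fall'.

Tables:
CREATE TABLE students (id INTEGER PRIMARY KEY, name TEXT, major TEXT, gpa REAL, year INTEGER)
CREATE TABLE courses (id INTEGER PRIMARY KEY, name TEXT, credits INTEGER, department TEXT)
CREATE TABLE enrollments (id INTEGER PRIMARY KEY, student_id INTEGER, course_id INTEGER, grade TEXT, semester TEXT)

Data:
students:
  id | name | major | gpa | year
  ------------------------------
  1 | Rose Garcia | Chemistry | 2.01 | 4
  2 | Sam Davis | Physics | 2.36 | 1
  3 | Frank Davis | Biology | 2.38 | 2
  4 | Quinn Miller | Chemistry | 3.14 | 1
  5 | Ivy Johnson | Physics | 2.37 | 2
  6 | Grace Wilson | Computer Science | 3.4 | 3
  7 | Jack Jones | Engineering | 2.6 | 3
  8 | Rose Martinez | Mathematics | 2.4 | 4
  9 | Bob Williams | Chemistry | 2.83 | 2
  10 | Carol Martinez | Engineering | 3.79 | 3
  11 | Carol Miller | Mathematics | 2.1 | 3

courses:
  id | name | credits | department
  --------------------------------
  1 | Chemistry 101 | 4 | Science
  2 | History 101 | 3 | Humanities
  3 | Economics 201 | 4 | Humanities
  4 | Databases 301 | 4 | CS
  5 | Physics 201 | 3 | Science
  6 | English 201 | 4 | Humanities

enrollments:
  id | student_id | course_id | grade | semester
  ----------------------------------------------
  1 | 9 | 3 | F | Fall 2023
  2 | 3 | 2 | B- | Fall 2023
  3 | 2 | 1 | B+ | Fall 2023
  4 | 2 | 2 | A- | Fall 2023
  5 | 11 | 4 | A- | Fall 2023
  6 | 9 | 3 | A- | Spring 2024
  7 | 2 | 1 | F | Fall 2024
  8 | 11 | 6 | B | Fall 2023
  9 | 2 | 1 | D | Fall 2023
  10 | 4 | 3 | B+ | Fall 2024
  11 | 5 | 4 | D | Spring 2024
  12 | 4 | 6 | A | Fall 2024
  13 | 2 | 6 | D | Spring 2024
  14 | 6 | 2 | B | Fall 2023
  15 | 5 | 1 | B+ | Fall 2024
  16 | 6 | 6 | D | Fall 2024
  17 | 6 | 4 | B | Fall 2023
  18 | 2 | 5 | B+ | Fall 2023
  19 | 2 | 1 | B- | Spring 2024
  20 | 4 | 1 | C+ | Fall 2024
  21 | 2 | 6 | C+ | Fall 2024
SELECT id, semester FROM enrollments WHERE semester LIKE 'Fall%'

Execution result:
id | semester
1 | Fall 2023
2 | Fall 2023
3 | Fall 2023
4 | Fall 2023
5 | Fall 2023
7 | Fall 2024
8 | Fall 2023
9 | Fall 2023
10 | Fall 2024
12 | Fall 2024
14 | Fall 2023
15 | Fall 2024
16 | Fall 2024
17 | Fall 2023
18 | Fall 2023
20 | Fall 2024
21 | Fall 2024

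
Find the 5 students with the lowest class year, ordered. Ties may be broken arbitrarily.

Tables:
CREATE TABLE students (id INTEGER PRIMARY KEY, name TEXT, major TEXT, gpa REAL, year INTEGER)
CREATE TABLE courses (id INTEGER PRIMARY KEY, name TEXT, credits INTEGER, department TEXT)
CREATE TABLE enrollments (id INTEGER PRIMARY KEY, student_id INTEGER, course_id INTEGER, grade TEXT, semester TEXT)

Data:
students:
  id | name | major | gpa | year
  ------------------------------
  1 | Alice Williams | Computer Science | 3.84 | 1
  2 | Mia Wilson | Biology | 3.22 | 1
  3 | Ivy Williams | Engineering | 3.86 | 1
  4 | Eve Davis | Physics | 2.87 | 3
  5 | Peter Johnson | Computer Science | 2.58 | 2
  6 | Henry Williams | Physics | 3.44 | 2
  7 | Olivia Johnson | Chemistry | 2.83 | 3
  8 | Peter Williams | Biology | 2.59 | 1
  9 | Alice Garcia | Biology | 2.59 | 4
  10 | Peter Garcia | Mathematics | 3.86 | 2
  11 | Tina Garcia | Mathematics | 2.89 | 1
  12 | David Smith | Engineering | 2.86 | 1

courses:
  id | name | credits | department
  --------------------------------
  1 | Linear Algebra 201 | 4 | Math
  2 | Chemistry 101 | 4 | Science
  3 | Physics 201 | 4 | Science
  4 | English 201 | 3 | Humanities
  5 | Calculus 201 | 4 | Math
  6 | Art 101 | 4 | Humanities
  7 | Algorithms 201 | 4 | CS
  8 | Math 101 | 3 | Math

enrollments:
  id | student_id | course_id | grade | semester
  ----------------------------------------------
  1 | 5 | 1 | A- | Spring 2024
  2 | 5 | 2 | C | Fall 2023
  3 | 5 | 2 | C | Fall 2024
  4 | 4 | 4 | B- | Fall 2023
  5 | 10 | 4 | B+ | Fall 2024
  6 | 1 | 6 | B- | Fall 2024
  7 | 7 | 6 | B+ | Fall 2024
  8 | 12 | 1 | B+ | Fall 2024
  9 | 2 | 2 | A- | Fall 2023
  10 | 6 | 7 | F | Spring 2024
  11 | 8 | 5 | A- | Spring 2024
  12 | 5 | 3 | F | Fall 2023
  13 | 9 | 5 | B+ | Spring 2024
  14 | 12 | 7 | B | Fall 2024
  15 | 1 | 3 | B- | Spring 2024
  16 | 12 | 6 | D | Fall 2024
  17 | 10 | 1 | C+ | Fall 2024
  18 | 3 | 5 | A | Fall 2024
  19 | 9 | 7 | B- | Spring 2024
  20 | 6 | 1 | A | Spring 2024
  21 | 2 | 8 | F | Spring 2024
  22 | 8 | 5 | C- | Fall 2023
SELECT name, year FROM students ORDER BY year ASC LIMIT 5

Execution result:
name | year
Alice Williams | 1
Mia Wilson | 1
Ivy Williams | 1
Peter Williams | 1
Tina Garcia | 1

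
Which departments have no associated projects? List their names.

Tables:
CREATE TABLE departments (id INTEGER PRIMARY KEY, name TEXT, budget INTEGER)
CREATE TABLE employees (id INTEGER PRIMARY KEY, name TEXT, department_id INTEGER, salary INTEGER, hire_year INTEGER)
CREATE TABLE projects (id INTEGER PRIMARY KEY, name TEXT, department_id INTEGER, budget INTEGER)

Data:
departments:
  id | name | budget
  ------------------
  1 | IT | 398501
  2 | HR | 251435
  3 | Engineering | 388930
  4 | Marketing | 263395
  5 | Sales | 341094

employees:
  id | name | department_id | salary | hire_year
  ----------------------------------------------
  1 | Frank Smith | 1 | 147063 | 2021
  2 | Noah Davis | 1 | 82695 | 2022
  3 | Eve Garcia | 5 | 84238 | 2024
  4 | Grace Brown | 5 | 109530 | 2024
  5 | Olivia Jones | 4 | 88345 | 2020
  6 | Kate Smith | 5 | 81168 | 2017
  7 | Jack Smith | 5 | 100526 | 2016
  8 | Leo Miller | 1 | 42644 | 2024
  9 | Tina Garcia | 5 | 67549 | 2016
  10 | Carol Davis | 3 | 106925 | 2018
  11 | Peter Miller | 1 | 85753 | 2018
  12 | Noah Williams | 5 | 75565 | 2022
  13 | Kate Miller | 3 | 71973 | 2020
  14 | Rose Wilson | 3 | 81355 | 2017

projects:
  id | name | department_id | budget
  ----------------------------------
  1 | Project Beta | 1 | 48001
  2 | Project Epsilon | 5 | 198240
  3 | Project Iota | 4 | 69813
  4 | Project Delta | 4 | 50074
SELECT p.name FROM departments p LEFT JOIN projects c ON c.department_id = p.id WHERE c.id IS NULL

Execution result:
name
HR
Engineering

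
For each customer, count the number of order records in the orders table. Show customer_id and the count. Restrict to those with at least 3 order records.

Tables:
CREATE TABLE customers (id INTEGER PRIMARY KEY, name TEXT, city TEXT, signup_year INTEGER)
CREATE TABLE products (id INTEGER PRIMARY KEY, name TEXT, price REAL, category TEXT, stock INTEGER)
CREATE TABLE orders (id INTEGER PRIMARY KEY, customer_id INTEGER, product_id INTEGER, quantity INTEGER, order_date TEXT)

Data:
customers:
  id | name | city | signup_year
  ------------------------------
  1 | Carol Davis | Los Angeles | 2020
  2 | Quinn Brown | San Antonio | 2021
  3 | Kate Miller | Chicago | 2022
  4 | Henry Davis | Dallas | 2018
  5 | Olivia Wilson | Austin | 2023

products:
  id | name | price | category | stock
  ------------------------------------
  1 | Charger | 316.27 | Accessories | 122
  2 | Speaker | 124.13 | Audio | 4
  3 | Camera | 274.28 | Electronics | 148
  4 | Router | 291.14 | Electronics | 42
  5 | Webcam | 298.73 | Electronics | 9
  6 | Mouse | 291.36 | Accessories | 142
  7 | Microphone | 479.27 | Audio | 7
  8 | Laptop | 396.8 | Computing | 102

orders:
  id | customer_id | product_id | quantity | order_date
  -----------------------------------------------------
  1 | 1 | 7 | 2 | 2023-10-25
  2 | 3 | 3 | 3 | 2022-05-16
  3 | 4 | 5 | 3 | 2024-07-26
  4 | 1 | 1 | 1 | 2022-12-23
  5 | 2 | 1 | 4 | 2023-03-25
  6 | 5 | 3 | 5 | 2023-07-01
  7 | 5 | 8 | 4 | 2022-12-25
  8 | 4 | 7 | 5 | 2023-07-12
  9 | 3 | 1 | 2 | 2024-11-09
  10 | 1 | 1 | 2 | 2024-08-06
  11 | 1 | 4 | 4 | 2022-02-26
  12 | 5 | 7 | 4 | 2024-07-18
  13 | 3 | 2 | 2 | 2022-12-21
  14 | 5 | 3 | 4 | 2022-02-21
SELECT customer_id, COUNT(*) AS order_count FROM orders GROUP BY customer_id HAVING COUNT(*) >= 3

Execution result:
customer_id | order_count
1 | 4
3 | 3
5 | 4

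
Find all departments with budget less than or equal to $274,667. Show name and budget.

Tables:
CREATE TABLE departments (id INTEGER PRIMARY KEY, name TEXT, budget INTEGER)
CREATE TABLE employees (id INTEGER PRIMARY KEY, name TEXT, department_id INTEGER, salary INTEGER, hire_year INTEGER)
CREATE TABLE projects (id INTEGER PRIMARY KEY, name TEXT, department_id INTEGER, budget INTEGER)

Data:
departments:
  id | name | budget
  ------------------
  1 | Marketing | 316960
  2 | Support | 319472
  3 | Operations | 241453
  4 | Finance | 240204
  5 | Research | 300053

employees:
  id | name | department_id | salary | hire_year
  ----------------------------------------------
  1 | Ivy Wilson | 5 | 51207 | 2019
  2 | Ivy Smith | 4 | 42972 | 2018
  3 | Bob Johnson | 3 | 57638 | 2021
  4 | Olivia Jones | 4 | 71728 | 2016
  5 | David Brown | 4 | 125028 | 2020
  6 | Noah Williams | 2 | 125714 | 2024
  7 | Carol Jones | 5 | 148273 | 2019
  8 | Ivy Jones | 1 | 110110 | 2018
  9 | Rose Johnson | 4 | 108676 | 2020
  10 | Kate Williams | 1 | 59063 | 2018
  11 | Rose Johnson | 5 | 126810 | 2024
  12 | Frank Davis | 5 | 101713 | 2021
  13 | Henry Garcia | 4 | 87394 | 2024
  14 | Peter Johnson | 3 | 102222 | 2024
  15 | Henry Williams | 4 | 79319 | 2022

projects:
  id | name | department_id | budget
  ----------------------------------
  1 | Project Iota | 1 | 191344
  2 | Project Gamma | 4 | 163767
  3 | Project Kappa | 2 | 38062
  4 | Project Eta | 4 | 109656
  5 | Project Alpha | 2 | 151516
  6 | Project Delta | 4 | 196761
SELECT name, budget FROM departments WHERE budget <= 274667

Execution result:
name | budget
Operations | 241453
Finance | 240204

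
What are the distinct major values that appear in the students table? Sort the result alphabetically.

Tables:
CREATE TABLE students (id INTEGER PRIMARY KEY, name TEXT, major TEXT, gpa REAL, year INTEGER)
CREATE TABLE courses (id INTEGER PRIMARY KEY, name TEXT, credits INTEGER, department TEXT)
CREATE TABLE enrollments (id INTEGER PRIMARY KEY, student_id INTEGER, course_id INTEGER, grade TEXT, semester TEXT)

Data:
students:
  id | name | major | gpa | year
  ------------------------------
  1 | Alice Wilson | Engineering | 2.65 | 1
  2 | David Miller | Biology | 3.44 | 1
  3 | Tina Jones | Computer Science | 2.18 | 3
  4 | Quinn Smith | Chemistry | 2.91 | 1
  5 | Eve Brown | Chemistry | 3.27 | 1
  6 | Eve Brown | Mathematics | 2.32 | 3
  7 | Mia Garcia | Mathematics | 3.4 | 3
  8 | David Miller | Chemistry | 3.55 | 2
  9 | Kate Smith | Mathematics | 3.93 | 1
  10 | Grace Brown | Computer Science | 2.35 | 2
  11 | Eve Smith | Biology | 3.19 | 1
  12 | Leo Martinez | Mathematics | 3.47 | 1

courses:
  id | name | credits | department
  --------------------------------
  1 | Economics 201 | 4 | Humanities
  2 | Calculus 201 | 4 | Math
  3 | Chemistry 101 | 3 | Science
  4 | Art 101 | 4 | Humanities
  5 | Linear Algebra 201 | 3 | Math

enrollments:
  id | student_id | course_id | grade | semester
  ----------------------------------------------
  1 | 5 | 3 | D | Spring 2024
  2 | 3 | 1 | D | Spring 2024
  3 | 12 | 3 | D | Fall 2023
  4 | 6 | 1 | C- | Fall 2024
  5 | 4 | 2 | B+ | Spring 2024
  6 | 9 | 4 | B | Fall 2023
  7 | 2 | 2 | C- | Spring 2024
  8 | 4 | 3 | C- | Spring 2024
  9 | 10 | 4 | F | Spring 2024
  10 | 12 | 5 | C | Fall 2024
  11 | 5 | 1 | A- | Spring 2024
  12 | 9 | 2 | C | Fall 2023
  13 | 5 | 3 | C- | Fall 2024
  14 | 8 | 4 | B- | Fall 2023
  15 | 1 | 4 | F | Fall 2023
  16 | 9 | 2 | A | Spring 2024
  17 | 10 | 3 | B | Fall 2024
SELECT DISTINCT major FROM students ORDER BY major

Execution result:
major
Biology
Chemistry
Computer Science
Engineering
Mathematics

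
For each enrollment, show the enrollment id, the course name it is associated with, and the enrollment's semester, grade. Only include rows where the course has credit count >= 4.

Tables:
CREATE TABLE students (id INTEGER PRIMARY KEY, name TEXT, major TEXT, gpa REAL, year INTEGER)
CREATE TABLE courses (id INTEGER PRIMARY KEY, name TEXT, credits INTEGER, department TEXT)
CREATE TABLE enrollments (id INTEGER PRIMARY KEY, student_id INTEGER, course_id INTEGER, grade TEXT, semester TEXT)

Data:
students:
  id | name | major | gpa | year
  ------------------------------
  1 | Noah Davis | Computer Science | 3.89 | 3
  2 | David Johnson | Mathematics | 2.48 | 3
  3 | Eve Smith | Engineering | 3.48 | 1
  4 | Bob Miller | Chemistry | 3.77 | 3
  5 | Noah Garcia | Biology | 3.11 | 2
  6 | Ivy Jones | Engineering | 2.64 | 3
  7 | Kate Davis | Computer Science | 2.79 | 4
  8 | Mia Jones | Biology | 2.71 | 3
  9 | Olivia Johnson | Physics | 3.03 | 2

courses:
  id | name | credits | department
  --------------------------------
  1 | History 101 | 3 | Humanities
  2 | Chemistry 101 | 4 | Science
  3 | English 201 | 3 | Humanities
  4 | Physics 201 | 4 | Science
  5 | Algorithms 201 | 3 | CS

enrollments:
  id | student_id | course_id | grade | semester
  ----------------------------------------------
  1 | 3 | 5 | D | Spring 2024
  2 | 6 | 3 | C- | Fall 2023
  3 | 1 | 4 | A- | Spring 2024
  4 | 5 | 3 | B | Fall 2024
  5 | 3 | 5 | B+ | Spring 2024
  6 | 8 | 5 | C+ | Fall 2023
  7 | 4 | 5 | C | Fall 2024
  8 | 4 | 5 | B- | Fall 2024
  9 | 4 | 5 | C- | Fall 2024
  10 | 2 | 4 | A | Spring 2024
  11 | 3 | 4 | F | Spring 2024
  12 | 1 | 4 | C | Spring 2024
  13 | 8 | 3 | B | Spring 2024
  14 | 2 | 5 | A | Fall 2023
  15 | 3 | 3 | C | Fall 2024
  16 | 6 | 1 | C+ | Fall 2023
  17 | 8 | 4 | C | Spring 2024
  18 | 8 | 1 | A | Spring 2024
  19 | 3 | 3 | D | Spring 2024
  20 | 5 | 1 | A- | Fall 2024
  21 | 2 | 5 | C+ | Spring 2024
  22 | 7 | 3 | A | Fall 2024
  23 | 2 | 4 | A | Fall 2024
SELECT c.id, p.name AS course, c.semester, c.grade FROM enrollments c JOIN courses p ON c.course_id = p.id WHERE p.credits >= 4

Execution result:
id | course | semester | grade
3 | Physics 201 | Spring 2024 | A-
10 | Physics 201 | Spring 2024 | A
11 | Physics 201 | Spring 2024 | F
12 | Physics 201 | Spring 2024 | C
17 | Physics 201 | Spring 2024 | C
23 | Physics 201 | Fall 2024 | A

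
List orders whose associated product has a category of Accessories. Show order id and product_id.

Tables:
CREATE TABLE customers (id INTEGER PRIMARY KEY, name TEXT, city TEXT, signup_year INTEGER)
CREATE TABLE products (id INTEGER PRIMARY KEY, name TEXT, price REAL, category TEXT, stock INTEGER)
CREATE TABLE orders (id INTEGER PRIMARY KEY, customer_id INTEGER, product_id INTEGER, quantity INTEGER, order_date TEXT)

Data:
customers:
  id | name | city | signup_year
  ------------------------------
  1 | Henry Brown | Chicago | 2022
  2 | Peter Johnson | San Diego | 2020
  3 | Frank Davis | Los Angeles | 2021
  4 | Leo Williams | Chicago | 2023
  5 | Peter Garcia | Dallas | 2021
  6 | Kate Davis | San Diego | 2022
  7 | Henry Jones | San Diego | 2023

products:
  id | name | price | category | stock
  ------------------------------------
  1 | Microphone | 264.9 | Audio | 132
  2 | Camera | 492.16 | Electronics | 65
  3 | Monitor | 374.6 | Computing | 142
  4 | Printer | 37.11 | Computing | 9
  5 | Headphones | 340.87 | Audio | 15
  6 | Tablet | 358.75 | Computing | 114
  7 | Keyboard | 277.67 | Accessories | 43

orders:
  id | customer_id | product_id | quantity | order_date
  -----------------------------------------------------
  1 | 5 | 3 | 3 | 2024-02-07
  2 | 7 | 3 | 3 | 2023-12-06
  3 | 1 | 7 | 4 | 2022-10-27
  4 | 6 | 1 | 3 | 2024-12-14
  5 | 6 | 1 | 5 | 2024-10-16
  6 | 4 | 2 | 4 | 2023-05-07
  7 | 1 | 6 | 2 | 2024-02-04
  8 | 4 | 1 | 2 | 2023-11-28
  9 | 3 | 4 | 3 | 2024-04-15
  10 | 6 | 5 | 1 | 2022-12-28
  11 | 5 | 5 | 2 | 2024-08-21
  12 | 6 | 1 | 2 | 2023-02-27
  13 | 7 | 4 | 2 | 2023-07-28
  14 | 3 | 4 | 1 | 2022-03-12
SELECT id, product_id FROM orders WHERE product_id IN (SELECT id FROM products WHERE category = 'Accessories')

Execution result:
id | product_id
3 | 7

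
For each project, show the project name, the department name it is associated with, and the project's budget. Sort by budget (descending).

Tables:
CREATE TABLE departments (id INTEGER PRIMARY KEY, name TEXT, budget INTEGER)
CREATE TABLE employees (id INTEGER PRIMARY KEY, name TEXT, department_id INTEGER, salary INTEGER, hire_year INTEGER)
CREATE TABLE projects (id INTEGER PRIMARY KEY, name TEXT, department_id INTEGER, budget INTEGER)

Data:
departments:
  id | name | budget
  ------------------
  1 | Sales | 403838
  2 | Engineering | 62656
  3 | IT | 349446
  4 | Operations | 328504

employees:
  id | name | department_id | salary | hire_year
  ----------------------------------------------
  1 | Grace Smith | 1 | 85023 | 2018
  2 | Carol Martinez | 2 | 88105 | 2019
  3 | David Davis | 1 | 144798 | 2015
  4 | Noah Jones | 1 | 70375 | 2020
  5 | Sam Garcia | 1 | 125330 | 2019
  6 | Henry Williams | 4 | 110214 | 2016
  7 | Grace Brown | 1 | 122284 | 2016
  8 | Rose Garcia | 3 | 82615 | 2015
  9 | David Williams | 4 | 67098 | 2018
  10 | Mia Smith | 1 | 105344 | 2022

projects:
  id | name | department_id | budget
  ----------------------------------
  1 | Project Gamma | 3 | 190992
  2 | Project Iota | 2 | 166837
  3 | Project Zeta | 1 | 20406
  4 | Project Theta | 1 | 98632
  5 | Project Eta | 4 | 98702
SELECT c.name, p.name AS department, c.budget FROM projects c JOIN departments p ON c.department_id = p.id ORDER BY c.budget DESC

Execution result:
name | department | budget
Project Gamma | IT | 190992
Project Iota | Engineering | 166837
Project Eta | Operations | 98702
Project Theta | Sales | 98632
Project Zeta | Sales | 20406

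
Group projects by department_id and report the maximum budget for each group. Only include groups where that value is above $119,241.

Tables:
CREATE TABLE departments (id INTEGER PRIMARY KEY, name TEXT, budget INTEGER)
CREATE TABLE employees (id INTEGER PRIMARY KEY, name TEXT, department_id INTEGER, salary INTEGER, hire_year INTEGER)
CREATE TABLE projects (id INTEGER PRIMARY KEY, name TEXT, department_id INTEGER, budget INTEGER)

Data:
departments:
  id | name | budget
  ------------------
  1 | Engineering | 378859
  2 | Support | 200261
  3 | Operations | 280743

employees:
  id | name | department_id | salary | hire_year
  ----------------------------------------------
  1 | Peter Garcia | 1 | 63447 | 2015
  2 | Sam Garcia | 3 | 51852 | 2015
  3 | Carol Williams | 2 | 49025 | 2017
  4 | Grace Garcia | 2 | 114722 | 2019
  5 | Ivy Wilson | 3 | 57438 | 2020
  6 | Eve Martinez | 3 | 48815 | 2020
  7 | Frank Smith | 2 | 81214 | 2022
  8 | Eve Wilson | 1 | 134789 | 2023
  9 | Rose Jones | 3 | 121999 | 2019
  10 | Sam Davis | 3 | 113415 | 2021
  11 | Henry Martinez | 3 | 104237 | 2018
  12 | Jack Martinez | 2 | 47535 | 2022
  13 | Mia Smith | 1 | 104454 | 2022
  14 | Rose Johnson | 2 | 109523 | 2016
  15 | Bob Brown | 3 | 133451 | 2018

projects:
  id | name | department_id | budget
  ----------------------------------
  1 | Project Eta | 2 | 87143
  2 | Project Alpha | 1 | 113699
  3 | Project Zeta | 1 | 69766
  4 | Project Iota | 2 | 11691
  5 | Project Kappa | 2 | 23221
SELECT department_id, MAX(budget) AS max_budget FROM projects GROUP BY department_id HAVING MAX(budget) > 119241

Execution result:
(no rows)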